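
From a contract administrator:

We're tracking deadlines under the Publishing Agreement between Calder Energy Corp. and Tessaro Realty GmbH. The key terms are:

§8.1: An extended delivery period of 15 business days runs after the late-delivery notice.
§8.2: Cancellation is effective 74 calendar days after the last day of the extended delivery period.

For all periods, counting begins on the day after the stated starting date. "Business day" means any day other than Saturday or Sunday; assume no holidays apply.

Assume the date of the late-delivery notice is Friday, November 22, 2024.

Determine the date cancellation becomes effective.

February 25, 2025

From Friday, November 22, 2024, 15 business days (Nov 25, Nov 26, Nov 27, Nov 28, …, Dec 11, Dec 12, Dec 13, skipping weekends) brings us to Friday, December 13, 2024, which is the last day of the extended delivery period.
The date cancellation becomes effective: December 13, 2024 + 74 days = February 25, 2025.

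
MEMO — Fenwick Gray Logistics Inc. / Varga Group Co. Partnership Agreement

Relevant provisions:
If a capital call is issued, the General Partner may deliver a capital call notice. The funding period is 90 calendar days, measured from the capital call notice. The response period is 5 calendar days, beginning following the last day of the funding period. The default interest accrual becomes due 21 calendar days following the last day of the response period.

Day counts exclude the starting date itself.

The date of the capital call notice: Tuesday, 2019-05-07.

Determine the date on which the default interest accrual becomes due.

2019-08-31

The last day of the funding period: 2019-05-07 + 90 days = 2019-08-05.
Adding 5 calendar days to 2019-08-05 gives 2019-08-10, which is the last day of the response period.
Adding 21 calendar days to 2019-08-10 gives 2019-08-31, which is the date on which the default interest accrual becomes due.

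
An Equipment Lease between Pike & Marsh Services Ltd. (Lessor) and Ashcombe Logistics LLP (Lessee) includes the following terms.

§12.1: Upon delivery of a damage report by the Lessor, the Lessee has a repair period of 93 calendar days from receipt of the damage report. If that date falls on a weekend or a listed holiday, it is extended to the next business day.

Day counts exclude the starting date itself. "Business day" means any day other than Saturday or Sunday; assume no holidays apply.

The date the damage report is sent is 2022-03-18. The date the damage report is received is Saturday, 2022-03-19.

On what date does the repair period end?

Adding 93 calendar days to 2022-03-19 gives 2022-06-20, which is the last day of the repair period. 2022-06-20 is a Monday, so no roll-forward applies.

2022-06-20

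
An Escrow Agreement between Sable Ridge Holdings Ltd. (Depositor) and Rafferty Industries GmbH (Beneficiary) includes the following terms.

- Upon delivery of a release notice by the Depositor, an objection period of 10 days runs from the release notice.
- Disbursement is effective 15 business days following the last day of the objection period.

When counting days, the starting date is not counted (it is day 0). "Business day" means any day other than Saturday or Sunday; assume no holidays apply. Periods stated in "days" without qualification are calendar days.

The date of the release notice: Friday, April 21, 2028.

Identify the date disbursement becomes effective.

The last day of the objection period: April 21, 2028 + 10 days = May 1, 2028.
The date disbursement becomes effective: counting 15 business days from Monday, May 1, 2028 (May 2, May 3, May 4, May 5, …, May 18, May 19, May 22, skipping weekends) reaches Monday, May 22, 2028.

May 22, 2028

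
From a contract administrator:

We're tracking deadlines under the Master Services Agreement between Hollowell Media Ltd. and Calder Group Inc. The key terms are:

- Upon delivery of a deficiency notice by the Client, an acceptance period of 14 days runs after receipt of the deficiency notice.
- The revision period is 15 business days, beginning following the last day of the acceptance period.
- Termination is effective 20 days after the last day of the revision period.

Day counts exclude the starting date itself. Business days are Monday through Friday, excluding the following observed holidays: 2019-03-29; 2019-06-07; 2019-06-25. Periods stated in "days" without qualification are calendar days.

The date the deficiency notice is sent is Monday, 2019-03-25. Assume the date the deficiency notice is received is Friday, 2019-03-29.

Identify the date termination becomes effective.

2019-05-23

The last day of the acceptance period: 14 calendar days after 2019-03-29 is 2019-04-12.
The last day of the revision period: 15 business days after Friday, 2019-04-12, skipping weekends — Apr 15, Apr 16, Apr 17, Apr 18, …, May 1, May 2, May 3 — lands on Friday, 2019-05-03.
The date termination becomes effective: 20 calendar days after 2019-05-03 is 2019-05-23.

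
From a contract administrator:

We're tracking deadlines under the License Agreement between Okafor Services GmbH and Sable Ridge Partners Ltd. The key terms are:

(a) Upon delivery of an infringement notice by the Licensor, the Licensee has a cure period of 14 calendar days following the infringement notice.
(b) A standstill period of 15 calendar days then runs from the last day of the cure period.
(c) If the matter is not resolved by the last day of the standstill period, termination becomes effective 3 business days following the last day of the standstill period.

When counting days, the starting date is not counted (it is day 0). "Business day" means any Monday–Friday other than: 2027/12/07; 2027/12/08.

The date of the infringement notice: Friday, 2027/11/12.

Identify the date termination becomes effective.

Adding 14 calendar days to 2027/11/12 gives 2027/11/26, which is the last day of the cure period.
The last day of the standstill period: 2027/11/26 + 15 days = 2027/12/11.
The date termination becomes effective: counting 3 business days from Saturday, 2027/12/11 (Dec 13, Dec 14, Dec 15, skipping weekends) reaches Wednesday, 2027/12/15.

2027/12/15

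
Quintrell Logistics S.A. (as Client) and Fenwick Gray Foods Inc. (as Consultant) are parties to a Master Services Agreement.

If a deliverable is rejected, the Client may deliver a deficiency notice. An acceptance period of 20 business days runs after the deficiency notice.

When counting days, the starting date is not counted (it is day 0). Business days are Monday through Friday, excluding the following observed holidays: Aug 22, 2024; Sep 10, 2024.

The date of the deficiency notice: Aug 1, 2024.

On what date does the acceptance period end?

Aug 30, 2024

From Thursday, Aug 1, 2024, 20 business days (Aug 2, Aug 5, Aug 6, Aug 7, …, Aug 28, Aug 29, Aug 30, skipping weekends and the listed holiday on Aug 22) brings us to Friday, Aug 30, 2024, which is the last day of the acceptance period.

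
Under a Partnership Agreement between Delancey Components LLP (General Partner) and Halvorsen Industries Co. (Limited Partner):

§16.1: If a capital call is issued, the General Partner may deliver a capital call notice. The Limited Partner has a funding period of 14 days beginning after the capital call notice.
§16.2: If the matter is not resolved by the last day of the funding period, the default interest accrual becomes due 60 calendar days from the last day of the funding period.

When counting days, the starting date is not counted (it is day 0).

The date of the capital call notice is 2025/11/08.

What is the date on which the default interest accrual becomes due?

The last day of the funding period: 2025/11/08 + 14 days = 2025/11/22.
The date on which the default interest accrual becomes due: 2025/11/22 + 60 days = 2026/01/21.

2026/01/21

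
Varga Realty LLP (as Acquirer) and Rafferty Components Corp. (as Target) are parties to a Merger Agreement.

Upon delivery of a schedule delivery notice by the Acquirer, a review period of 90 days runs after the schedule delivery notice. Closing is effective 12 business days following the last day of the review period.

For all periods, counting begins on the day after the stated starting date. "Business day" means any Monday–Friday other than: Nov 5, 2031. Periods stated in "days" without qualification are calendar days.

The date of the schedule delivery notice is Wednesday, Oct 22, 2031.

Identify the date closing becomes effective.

The last day of the review period: Oct 22, 2031 + 90 days = Jan 20, 2032.
From Tuesday, Jan 20, 2032, 12 business days (Jan 21, Jan 22, Jan 23, Jan 26, …, Feb 3, Feb 4, Feb 5, skipping weekends) brings us to Thursday, Feb 5, 2032, which is the date closing becomes effective.

Feb 5, 2032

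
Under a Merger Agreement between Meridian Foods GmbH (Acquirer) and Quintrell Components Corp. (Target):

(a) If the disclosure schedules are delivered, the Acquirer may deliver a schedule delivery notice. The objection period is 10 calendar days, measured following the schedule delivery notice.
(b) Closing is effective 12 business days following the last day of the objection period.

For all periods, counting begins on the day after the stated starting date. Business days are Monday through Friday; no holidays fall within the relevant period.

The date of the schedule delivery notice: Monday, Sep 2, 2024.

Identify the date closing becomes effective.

The last day of the objection period: 10 calendar days after Sep 2, 2024 is Sep 12, 2024.
The date closing becomes effective: counting 12 business days from Thursday, Sep 12, 2024 (Sep 13, Sep 16, Sep 17, Sep 18, …, Sep 26, Sep 27, Sep 30, skipping weekends) reaches Monday, Sep 30, 2024.

Sep 30, 2024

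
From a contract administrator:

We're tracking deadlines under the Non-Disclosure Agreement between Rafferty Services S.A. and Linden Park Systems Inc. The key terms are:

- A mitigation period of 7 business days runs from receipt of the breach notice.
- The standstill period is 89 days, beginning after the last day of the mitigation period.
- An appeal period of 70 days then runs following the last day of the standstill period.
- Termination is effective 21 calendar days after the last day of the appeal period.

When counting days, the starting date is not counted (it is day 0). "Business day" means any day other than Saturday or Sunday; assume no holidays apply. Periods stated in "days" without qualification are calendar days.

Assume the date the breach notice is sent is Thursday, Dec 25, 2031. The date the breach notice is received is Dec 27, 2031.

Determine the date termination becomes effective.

The last day of the mitigation period: counting 7 business days from Saturday, Dec 27, 2031 (Dec 29, Dec 30, Dec 31, Jan 1, Jan 2, Jan 5, Jan 6, skipping weekends) reaches Tuesday, Jan 6, 2032.
Adding 89 calendar days to Jan 6, 2032 gives Apr 4, 2032, which is the last day of the standstill period.
The last day of the appeal period: Apr 4, 2032 + 70 days = Jun 13, 2032.
The date termination becomes effective: Jun 13, 2032 + 21 days = Jul 4, 2032.

Jul 4, 2032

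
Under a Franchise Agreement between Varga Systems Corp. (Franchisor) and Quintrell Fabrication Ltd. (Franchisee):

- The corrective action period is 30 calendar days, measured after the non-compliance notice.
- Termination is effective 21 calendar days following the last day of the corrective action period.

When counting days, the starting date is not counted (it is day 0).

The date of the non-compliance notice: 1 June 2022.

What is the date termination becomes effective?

22 July 2022

The last day of the corrective action period: 30 calendar days after 1 June 2022 is 1 July 2022.
The date termination becomes effective: 1 July 2022 + 21 days = 22 July 2022.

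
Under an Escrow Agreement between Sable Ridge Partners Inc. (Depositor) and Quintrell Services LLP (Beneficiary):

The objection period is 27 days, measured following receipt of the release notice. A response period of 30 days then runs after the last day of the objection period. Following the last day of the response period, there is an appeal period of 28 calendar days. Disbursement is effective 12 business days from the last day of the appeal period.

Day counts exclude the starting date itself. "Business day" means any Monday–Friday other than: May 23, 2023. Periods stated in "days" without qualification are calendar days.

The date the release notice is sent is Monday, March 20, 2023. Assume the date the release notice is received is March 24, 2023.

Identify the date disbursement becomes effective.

July 4, 2023

The last day of the objection period: March 24, 2023 + 27 days = April 20, 2023.
Adding 30 calendar days to April 20, 2023 gives May 20, 2023, which is the last day of the response period.
The last day of the appeal period: 28 calendar days after May 20, 2023 is June 17, 2023.
The date disbursement becomes effective: counting 12 business days from Saturday, June 17, 2023 (Jun 19, Jun 20, Jun 21, Jun 22, …, Jun 30, Jul 3, Jul 4, skipping weekends) reaches Tuesday, July 4, 2023.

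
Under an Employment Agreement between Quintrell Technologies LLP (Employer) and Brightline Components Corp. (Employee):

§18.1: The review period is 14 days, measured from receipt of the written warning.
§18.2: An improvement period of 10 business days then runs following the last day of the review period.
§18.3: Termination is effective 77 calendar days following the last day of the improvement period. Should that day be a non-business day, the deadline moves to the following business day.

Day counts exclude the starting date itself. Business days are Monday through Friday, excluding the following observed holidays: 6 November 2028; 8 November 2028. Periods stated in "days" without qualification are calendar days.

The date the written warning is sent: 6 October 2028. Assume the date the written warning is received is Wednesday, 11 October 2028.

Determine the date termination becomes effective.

The last day of the review period: 11 October 2028 + 14 days = 25 October 2028.
The last day of the improvement period: counting 10 business days from Wednesday, 25 October 2028 (Oct 26, Oct 27, Oct 30, Oct 31, Nov 1, Nov 2, Nov 3, Nov 7, Nov 9, Nov 10, skipping weekends and the listed holidays on Nov 6, Nov 8) reaches Friday, 10 November 2028.
Adding 77 calendar days to 10 November 2028 gives 26 January 2029, which is the date termination becomes effective. 26 January 2029 is a Friday and is not a listed holiday, so no roll-forward applies.

26 January 2029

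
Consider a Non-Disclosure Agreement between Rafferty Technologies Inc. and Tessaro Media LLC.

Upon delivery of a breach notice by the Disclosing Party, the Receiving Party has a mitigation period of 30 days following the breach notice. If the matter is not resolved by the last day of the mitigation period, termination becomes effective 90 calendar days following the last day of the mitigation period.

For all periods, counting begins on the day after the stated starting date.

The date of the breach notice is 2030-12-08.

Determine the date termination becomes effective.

Adding 30 calendar days to 2030-12-08 gives 2031-01-07, which is the last day of the mitigation period.
The date termination becomes effective: 90 calendar days after 2031-01-07 is 2031-04-07.

2031-04-07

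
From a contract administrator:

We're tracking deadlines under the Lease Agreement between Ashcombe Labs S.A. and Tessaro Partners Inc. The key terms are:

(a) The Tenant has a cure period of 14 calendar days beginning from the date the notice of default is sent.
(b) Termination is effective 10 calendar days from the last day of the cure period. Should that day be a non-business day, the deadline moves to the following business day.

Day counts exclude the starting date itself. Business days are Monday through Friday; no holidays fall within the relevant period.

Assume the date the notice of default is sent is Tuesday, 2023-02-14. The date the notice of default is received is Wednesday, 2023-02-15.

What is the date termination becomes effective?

The last day of the cure period: 14 calendar days after 2023-02-14 is 2023-02-28.
Adding 10 calendar days to 2023-02-28 gives 2023-03-10, which is the date termination becomes effective. 2023-03-10 is a Friday, so no roll-forward applies.

2023-03-10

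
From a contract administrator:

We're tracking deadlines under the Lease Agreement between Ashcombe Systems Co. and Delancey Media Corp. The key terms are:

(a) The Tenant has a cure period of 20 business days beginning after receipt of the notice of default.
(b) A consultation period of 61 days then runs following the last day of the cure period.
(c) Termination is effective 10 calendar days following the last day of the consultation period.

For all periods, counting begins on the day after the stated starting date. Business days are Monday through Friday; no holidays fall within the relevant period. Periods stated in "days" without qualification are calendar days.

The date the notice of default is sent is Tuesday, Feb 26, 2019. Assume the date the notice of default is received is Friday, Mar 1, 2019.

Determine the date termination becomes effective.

The last day of the cure period: 20 business days after Friday, Mar 1, 2019, skipping weekends — Mar 4, Mar 5, Mar 6, Mar 7, …, Mar 27, Mar 28, Mar 29 — lands on Friday, Mar 29, 2019.
Adding 61 calendar days to Mar 29, 2019 gives May 29, 2019, which is the last day of the consultation period.
The date termination becomes effective: May 29, 2019 + 10 days = Jun 8, 2019.

Jun 8, 2019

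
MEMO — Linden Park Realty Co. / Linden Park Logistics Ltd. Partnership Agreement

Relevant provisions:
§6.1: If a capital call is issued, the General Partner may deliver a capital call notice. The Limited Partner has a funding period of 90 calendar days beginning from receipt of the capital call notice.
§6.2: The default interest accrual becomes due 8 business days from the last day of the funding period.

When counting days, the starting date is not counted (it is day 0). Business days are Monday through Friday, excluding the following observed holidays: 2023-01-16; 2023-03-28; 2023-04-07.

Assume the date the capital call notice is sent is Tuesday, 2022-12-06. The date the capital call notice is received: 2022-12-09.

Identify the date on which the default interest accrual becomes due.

2023-03-21

The last day of the funding period: 90 calendar days after 2022-12-09 is 2023-03-09.
From Thursday, 2023-03-09, 8 business days (Mar 10, Mar 13, Mar 14, Mar 15, Mar 16, Mar 17, Mar 20, Mar 21, skipping weekends) brings us to Tuesday, 2023-03-21, which is the date on which the default interest accrual becomes due.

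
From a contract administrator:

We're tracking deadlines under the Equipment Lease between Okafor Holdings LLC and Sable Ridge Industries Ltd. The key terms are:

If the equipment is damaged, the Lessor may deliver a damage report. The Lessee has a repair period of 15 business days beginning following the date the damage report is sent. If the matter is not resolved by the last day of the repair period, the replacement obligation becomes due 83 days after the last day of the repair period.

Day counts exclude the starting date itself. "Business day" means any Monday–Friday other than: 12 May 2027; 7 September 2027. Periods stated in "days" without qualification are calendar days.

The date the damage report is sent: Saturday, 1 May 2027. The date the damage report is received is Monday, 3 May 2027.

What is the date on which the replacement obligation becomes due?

From Saturday, 1 May 2027, 15 business days (May 3, May 4, May 5, May 6, …, May 20, May 21, May 24, skipping weekends and the listed holiday on May 12) brings us to Monday, 24 May 2027, which is the last day of the repair period.
Adding 83 calendar days to 24 May 2027 gives 15 August 2027, which is the date on which the replacement obligation becomes due.

15 August 2027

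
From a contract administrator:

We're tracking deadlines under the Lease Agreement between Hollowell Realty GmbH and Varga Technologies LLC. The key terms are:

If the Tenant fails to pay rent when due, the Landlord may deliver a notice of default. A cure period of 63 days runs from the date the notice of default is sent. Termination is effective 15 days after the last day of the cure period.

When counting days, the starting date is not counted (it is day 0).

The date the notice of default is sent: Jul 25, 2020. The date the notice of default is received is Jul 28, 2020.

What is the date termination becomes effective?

The last day of the cure period: Jul 25, 2020 + 63 days = Sep 26, 2020.
The date termination becomes effective: 15 calendar days after Sep 26, 2020 is Oct 11, 2020.

Oct 11, 2020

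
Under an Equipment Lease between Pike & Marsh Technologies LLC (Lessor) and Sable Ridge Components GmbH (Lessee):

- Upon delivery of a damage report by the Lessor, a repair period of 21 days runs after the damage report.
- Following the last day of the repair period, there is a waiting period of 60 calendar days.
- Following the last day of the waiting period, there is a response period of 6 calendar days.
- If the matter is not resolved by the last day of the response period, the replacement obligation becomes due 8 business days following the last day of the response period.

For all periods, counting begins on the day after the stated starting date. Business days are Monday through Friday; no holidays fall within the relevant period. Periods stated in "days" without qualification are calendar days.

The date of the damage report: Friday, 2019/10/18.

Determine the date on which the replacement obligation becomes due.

2020/01/23

The last day of the repair period: 2019/10/18 + 21 days = 2019/11/08.
The last day of the waiting period: 2019/11/08 + 60 days = 2020/01/07.
The last day of the response period: 6 calendar days after 2020/01/07 is 2020/01/13.
The date on which the replacement obligation becomes due: 8 business days after Monday, 2020/01/13, skipping weekends — Jan 14, Jan 15, Jan 16, Jan 17, Jan 20, Jan 21, Jan 22, Jan 23 — lands on Thursday, 2020/01/23.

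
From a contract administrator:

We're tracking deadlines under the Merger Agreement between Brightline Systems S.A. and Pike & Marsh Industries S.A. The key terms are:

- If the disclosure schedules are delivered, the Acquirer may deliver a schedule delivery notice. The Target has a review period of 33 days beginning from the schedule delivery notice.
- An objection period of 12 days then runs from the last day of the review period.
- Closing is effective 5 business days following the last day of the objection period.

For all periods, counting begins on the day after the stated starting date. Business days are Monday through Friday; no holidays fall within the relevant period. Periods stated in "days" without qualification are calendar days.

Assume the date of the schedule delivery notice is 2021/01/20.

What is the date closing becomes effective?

The last day of the review period: 33 calendar days after 2021/01/20 is 2021/02/22.
The last day of the objection period: 12 calendar days after 2021/02/22 is 2021/03/06.
The date closing becomes effective: counting 5 business days from Saturday, 2021/03/06 (Mar 8, Mar 9, Mar 10, Mar 11, Mar 12, skipping weekends) reaches Friday, 2021/03/12.

2021/03/12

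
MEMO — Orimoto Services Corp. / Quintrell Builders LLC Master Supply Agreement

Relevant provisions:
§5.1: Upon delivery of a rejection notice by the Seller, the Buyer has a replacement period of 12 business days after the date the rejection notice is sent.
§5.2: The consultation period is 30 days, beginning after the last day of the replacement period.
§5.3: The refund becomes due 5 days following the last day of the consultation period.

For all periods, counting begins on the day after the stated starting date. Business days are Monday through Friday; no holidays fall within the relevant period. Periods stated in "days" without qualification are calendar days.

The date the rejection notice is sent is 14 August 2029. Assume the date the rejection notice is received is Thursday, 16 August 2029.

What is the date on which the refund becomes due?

From Tuesday, 14 August 2029, 12 business days (Aug 15, Aug 16, Aug 17, Aug 20, …, Aug 28, Aug 29, Aug 30, skipping weekends) brings us to Thursday, 30 August 2029, which is the last day of the replacement period.
The last day of the consultation period: 30 August 2029 + 30 days = 29 September 2029.
Adding 5 calendar days to 29 September 2029 gives 4 October 2029, which is the date on which the refund becomes due.

4 October 2029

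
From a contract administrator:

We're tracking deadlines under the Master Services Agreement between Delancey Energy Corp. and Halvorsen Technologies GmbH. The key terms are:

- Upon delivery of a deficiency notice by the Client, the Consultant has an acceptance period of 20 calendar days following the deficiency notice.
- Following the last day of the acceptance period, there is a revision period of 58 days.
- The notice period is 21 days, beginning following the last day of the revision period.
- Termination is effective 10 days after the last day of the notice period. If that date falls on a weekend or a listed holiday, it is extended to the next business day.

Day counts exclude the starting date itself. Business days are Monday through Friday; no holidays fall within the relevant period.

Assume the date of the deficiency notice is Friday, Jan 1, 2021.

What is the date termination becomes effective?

The last day of the acceptance period: Jan 1, 2021 + 20 days = Jan 21, 2021.
Adding 58 calendar days to Jan 21, 2021 gives Mar 20, 2021, which is the last day of the revision period.
The last day of the notice period: Mar 20, 2021 + 21 days = Apr 10, 2021.
Adding 10 calendar days to Apr 10, 2021 gives Apr 20, 2021, which is the date termination becomes effective. Apr 20, 2021 is a Tuesday, so no roll-forward applies.

Apr 20, 2021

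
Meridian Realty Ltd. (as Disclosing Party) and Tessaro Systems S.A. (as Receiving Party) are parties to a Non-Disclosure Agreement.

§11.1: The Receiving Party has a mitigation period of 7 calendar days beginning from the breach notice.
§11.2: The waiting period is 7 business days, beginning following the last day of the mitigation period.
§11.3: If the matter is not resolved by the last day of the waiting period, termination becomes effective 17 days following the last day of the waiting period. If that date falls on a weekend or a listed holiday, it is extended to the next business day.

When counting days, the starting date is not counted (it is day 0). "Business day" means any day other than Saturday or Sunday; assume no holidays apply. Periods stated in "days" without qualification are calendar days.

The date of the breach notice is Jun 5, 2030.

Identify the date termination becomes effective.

The last day of the mitigation period: 7 calendar days after Jun 5, 2030 is Jun 12, 2030.
From Wednesday, Jun 12, 2030, 7 business days (Jun 13, Jun 14, Jun 17, Jun 18, Jun 19, Jun 20, Jun 21, skipping weekends) brings us to Friday, Jun 21, 2030, which is the last day of the waiting period.
The date termination becomes effective: Jun 21, 2030 + 17 days = Jul 8, 2030. Jul 8, 2030 is a Monday, so no roll-forward applies.

Jul 8, 2030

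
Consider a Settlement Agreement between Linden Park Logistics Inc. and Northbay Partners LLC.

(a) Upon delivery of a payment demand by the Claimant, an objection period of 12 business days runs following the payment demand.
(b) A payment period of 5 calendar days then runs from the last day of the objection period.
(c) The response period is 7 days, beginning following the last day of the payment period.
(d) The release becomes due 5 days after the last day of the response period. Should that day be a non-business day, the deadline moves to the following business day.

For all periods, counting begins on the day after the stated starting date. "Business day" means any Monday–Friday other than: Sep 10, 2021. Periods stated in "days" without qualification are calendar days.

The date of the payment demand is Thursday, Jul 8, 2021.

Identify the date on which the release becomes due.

The last day of the objection period: counting 12 business days from Thursday, Jul 8, 2021 (Jul 9, Jul 12, Jul 13, Jul 14, …, Jul 22, Jul 23, Jul 26, skipping weekends) reaches Monday, Jul 26, 2021.
The last day of the payment period: Jul 26, 2021 + 5 days = Jul 31, 2021.
Adding 7 calendar days to Jul 31, 2021 gives Aug 7, 2021, which is the last day of the response period.
The date on which the release becomes due: Aug 7, 2021 + 5 days = Aug 12, 2021. Aug 12, 2021 is a Thursday and is not a listed holiday, so no roll-forward applies.

Aug 12, 2021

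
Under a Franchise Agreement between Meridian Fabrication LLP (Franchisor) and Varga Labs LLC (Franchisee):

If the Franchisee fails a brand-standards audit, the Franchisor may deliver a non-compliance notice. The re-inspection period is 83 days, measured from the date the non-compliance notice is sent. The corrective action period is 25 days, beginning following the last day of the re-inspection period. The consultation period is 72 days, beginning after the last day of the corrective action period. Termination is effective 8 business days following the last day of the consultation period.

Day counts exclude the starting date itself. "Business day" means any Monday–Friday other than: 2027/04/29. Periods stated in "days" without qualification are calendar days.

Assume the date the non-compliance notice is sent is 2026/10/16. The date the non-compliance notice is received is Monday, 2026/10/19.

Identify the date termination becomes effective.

2027/04/26

The last day of the re-inspection period: 83 calendar days after 2026/10/16 is 2027/01/07.
The last day of the corrective action period: 25 calendar days after 2027/01/07 is 2027/02/01.
Adding 72 calendar days to 2027/02/01 gives 2027/04/14, which is the last day of the consultation period.
From Wednesday, 2027/04/14, 8 business days (Apr 15, Apr 16, Apr 19, Apr 20, Apr 21, Apr 22, Apr 23, Apr 26, skipping weekends) brings us to Monday, 2027/04/26, which is the date termination becomes effective.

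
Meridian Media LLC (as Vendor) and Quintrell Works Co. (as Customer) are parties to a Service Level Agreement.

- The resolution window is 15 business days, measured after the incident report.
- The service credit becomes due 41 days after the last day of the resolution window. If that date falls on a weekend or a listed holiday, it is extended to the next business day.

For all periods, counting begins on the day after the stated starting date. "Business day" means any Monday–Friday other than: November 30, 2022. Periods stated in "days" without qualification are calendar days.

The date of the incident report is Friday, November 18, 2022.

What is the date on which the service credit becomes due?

From Friday, November 18, 2022, 15 business days (Nov 21, Nov 22, Nov 23, Nov 24, …, Dec 8, Dec 9, Dec 12, skipping weekends and the listed holiday on Nov 30) brings us to Monday, December 12, 2022, which is the last day of the resolution window.
The date on which the service credit becomes due: December 12, 2022 + 41 days = January 22, 2023. That falls on a Sunday, so it rolls to the next business day, Monday, January 23, 2023.

January 23, 2023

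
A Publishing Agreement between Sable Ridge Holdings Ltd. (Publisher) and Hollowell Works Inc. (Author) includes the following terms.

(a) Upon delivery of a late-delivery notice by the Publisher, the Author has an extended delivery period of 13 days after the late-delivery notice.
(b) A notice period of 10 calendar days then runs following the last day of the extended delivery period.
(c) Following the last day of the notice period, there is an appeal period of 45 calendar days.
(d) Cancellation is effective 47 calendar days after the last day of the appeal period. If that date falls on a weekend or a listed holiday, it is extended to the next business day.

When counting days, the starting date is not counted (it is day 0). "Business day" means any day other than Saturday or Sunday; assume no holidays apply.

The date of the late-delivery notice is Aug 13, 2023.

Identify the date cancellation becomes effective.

The last day of the extended delivery period: 13 calendar days after Aug 13, 2023 is Aug 26, 2023.
The last day of the notice period: Aug 26, 2023 + 10 days = Sep 5, 2023.
The last day of the appeal period: 45 calendar days after Sep 5, 2023 is Oct 20, 2023.
The date cancellation becomes effective: Oct 20, 2023 + 47 days = Dec 6, 2023. Dec 6, 2023 is a Wednesday, so no roll-forward applies.

Dec 6, 2023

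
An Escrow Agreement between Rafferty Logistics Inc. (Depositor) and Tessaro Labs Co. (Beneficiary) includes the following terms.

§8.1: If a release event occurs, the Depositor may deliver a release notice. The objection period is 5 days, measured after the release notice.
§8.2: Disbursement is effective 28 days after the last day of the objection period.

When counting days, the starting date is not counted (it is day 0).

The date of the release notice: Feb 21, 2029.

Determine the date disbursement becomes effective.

Adding 5 calendar days to Feb 21, 2029 gives Feb 26, 2029, which is the last day of the objection period.
The date disbursement becomes effective: Feb 26, 2029 + 28 days = Mar 26, 2029.

Mar 26, 2029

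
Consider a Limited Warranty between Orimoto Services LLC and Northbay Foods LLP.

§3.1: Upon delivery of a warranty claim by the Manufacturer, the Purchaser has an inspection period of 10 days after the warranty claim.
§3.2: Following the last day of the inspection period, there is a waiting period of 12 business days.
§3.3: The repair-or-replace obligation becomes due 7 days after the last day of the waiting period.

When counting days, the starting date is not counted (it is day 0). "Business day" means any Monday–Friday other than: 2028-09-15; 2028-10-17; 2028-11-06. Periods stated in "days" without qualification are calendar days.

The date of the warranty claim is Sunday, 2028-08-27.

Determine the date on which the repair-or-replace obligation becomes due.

2028-10-02

The last day of the inspection period: 2028-08-27 + 10 days = 2028-09-06.
The last day of the waiting period: counting 12 business days from Wednesday, 2028-09-06 (Sep 7, Sep 8, Sep 11, Sep 12, …, Sep 21, Sep 22, Sep 25, skipping weekends and the listed holiday on Sep 15) reaches Monday, 2028-09-25.
Adding 7 calendar days to 2028-09-25 gives 2028-10-02, which is the date on which the repair-or-replace obligation becomes due.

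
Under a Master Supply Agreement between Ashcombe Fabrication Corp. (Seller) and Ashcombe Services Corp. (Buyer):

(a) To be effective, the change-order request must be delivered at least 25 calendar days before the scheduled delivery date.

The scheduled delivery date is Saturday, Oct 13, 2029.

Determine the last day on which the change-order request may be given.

Counting back 25 calendar days from Oct 13, 2029 gives Sep 18, 2029.

Sep 18, 2029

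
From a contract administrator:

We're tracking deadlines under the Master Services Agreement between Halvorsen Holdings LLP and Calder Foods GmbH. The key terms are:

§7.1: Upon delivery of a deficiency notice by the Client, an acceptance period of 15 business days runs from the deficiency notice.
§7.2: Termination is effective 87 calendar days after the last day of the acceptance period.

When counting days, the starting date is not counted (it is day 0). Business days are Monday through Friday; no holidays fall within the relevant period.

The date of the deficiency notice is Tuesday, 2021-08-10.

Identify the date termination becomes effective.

2021-11-26

The last day of the acceptance period: counting 15 business days from Tuesday, 2021-08-10 (Aug 11, Aug 12, Aug 13, Aug 16, …, Aug 27, Aug 30, Aug 31, skipping weekends) reaches Tuesday, 2021-08-31.
The date termination becomes effective: 87 calendar days after 2021-08-31 is 2021-11-26.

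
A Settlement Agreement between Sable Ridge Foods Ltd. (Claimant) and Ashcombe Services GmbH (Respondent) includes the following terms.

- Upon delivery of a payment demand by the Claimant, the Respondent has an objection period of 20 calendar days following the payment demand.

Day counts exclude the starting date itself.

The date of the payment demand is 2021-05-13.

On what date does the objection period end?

Adding 20 calendar days to 2021-05-13 gives 2021-06-02, which is the last day of the objection period.

2021-06-02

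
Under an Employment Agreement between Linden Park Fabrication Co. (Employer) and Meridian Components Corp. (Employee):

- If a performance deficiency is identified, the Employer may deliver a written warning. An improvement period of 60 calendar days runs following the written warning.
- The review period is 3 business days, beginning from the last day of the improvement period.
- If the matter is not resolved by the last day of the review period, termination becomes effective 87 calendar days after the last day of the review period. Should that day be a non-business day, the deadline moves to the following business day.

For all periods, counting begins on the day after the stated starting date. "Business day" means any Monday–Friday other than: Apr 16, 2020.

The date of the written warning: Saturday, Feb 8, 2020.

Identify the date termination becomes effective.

The last day of the improvement period: Feb 8, 2020 + 60 days = Apr 8, 2020.
From Wednesday, Apr 8, 2020, 3 business days (Apr 9, Apr 10, Apr 13, skipping weekends) brings us to Monday, Apr 13, 2020, which is the last day of the review period.
The date termination becomes effective: 87 calendar days after Apr 13, 2020 is Jul 9, 2020. Jul 9, 2020 is a Thursday and is not a listed holiday, so no roll-forward applies.

Jul 9, 2020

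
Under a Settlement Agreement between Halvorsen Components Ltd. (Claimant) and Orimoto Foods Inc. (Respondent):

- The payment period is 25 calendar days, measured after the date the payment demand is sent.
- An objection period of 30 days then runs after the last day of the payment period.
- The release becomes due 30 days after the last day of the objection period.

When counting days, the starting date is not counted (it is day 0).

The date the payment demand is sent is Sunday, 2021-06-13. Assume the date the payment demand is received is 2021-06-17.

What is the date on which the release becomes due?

2021-09-06

The last day of the payment period: 25 calendar days after 2021-06-13 is 2021-07-08.
The last day of the objection period: 30 calendar days after 2021-07-08 is 2021-08-07.
The date on which the release becomes due: 2021-08-07 + 30 days = 2021-09-06.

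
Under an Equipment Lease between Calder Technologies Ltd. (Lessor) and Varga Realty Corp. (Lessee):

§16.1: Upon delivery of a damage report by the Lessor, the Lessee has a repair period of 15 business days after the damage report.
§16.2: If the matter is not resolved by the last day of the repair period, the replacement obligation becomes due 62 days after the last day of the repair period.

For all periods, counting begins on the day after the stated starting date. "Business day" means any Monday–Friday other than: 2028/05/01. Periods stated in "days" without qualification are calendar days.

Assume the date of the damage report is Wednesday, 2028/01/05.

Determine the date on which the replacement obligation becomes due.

The last day of the repair period: counting 15 business days from Wednesday, 2028/01/05 (Jan 6, Jan 7, Jan 10, Jan 11, …, Jan 24, Jan 25, Jan 26, skipping weekends) reaches Wednesday, 2028/01/26.
The date on which the replacement obligation becomes due: 62 calendar days after 2028/01/26 is 2028/03/28.

2028/03/28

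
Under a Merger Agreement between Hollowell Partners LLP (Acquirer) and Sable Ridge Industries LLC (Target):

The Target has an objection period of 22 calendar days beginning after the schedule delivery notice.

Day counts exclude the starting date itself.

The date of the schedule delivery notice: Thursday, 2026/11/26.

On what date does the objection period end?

2026/12/18

The last day of the objection period: 2026/11/26 + 22 days = 2026/12/18.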